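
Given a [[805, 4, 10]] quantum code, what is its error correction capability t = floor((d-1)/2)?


Code parameters: [[805, 4, 10]], distance d = 10.
Number of correctable errors = floor((d-1)/2)
= floor((10 - 1)/2)
= floor(9/2)
= 4

4


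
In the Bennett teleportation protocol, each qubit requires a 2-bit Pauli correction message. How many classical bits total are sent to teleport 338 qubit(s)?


Quantum teleportation requires 2 classical bits per qubit teleported.
338 qubit(s) -> 2 * 338 = 676 classical bits

676


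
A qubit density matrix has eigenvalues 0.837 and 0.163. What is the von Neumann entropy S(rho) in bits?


S = -p*log2(p) - (1-p)*log2(1-p)
p = 0.8370, 1-p = 0.1630
= -0.8370 * log2(0.8370) - 0.1630 * log2(0.1630)
= -(-0.2149) - (-0.4266)
= 0.6414

0.6414


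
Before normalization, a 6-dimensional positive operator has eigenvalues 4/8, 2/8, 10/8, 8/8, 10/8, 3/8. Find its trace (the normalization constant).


tr(M) = sum of eigenvalues
= 4/8 + 2/8 + 10/8 + 8/8 + 10/8 + 3/8
= 37/8
= 4.6250

4.6250


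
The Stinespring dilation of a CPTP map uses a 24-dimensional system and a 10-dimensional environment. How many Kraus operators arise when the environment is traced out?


Tracing out the environment in an orthonormal basis {|i>_E} gives Kraus operators K_i = <i|_E U |0>_E.
Number of Kraus operators = dim(H_env) = d_env
= 10

10


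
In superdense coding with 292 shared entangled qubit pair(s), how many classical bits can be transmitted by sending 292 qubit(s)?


Superdense coding allows 2 classical bits per shared entangled pair.
292 pair(s) -> 2 * 292 = 584 classical bits

584


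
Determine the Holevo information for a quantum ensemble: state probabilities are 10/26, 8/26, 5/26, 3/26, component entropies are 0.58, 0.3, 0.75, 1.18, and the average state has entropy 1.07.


chi = S(rho) - sum_i p_i * S(rho_i)
Weighted entropy = 10/26 * 0.58 + 8/26 * 0.3 + 5/26 * 0.75 + 3/26 * 1.18
= 0.5958
chi = 1.07 - 0.5958
= 0.4742

0.4742


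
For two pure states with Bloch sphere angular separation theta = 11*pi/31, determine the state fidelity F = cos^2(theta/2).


For states separated by angle theta on Bloch sphere:
F = cos^2(theta/2)
theta = 11*pi/31 = 1.1148
theta/2 = 0.5574
cos(theta/2) = 0.8486
F = 0.7202

0.7202


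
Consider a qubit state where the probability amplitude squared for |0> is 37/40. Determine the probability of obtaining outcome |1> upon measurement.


|alpha|^2 = 37/40 = 0.9250
|beta|^2 = 1 - 37/40 = 3/40 = 0.0750
P(|1>) = |beta|^2 = 0.0750

0.0750


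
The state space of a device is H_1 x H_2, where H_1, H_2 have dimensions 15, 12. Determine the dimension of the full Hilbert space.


dim(H_1 x H_2) = 15 * 12
= 180

180


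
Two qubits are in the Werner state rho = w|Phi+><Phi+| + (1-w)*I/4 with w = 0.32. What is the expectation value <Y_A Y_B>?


|Phi+> = (|00> + |11>)/sqrt(2)
For the pure Bell state, <Y_A Y_B> = -1 (Bell-state Pauli correlator).
The maximally-mixed part I/4 has tr(I/4 * P tensor P) = 0 for any traceless Pauli P.
So <Y_A Y_B>_rho = w * (-1) + (1 - w) * 0
= 0.32 * (-1)
= -0.3200

-0.3200


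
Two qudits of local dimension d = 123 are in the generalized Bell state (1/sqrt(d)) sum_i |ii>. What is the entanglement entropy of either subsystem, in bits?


For a maximally entangled state in d x d:
S = log2(d) = log2(123)
= 6.9425

6.9425


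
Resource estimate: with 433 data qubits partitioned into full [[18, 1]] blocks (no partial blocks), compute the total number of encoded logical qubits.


Each code block uses 18 physical qubits for 1 logical qubit(s).
Number of complete blocks = floor(433 / 18) = 24
Logical qubits = 24 * 1
= 24

24


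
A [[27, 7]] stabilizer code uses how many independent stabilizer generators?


For an [[n,k]] stabilizer code:
Number of stabilizer generators = n - k
= 27 - 7
= 20

20


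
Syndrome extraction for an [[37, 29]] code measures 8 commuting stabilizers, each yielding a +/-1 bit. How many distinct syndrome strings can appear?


Each stabilizer generator gives a binary (+1 or -1) measurement outcome.
With 8 independent generators:
Total syndromes = 2^8
= 256

256


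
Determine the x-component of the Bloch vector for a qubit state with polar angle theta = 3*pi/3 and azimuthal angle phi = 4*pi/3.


theta = 3.1416, phi = 4.1888
r_x = sin(theta)*cos(phi) = 0.0000 * -0.5000
r_x = 0.0000

0.0000


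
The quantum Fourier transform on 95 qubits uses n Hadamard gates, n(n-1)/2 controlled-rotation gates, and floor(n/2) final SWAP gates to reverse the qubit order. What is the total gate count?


Hadamard gates: 95
Controlled rotations: n*(n-1)/2 = 95*94/2 = 4465
SWAP gates: floor(n/2) = floor(95/2) = 47
Total = 95 + 4465 + 47
= 4607

4607


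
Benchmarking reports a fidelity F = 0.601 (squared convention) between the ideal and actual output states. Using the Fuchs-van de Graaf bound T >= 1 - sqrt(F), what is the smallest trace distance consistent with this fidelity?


Fuchs-van de Graaf (squared-fidelity convention): 1 - sqrt(F) <= T <= sqrt(1 - F).
Lower bound: T >= 1 - sqrt(F)
sqrt(F) = sqrt(0.601) = 0.7752
T >= 1 - 0.7752
T >= 0.2248

0.2248


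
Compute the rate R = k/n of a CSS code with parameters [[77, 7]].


Code rate R = k/n
= 7/77
= 0.0909

0.0909


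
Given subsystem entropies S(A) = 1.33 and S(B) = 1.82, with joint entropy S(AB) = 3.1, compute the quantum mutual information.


I(A:B) = S(A) + S(B) - S(AB)
= 1.33 + 1.82 - 3.1
= 0.0500

0.0500


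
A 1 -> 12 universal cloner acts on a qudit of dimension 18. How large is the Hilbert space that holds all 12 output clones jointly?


Output space = H^(tensor 12) where dim(H) = 18
dim = 18^12
= 324 (after 2 factors)
= 5832 (after 3 factors)
= 104976 (after 4 factors)
= 1889568 (after 5 factors)
= 34012224 (after 6 factors)
= 612220032 (after 7 factors)
= 11019960576 (after 8 factors)
= 198359290368 (after 9 factors)
= 3570467226624 (after 10 factors)
= 64268410079232 (after 11 factors)
= 1156831381426176 (after 12 factors)
= 1156831381426176

1156831381426176


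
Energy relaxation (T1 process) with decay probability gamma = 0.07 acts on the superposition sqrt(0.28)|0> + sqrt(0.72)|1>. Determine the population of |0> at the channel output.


For amplitude damping with parameter gamma on state sqrt(a)|0> + sqrt(b)|1>:
alpha^2 = 0.28, beta^2 = 0.72
P(|0>) = alpha^2 + gamma * beta^2
= 0.28 + 0.07 * 0.72
= 0.28 + 0.0504
= 0.3304

0.3304


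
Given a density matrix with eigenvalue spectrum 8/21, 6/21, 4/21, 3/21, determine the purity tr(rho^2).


tr(rho^2) = sum of eigenvalues squared
= (8/21)^2 + (6/21)^2 + (4/21)^2 + (3/21)^2
= (64 + 36 + 16 + 9) / 441
= 125/441
= 0.2834

0.2834


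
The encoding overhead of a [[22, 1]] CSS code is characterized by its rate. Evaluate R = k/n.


Code rate R = k/n
= 1/22
= 0.0455

0.0455


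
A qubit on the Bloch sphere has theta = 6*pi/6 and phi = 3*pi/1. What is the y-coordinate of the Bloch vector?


theta = 3.1416, phi = 9.4248
r_y = sin(theta)*sin(phi) = 0.0000 * 0.0000
r_y = 0.0000

0.0000


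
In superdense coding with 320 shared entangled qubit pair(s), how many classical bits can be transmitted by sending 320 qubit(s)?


Superdense coding allows 2 classical bits per shared entangled pair.
320 pair(s) -> 2 * 320 = 640 classical bits

640


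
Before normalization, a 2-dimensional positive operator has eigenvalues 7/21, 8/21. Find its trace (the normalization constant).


tr(M) = sum of eigenvalues
= 7/21 + 8/21
= 15/21
= 0.7143

0.7143


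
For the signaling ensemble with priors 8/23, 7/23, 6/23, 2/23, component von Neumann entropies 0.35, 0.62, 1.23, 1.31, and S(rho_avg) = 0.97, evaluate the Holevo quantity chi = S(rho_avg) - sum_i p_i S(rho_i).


chi = S(rho) - sum_i p_i * S(rho_i)
Weighted entropy = 8/23 * 0.35 + 7/23 * 0.62 + 6/23 * 1.23 + 2/23 * 1.31
= 0.7452
chi = 0.97 - 0.7452
= 0.2248

0.2248


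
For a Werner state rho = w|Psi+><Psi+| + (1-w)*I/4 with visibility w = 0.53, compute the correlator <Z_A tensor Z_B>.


|Psi+> = (|01> + |10>)/sqrt(2)
For the pure Bell state, <Z_A Z_B> = -1 (Bell-state Pauli correlator).
The maximally-mixed part I/4 has tr(I/4 * P tensor P) = 0 for any traceless Pauli P.
So <Z_A Z_B>_rho = w * (-1) + (1 - w) * 0
= 0.53 * (-1)
= -0.5300

-0.5300


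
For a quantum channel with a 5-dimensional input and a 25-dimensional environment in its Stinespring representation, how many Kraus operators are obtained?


Tracing out the environment in an orthonormal basis {|i>_E} gives Kraus operators K_i = <i|_E U |0>_E.
Number of Kraus operators = dim(H_env) = d_env
= 25

25


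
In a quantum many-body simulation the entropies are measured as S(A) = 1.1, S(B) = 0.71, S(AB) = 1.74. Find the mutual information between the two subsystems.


I(A:B) = S(A) + S(B) - S(AB)
= 1.1 + 0.71 - 1.74
= 0.0700

0.0700


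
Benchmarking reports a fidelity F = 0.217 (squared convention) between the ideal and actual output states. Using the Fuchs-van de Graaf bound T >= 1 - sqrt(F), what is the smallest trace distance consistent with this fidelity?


Fuchs-van de Graaf (squared-fidelity convention): 1 - sqrt(F) <= T <= sqrt(1 - F).
Lower bound: T >= 1 - sqrt(F)
sqrt(F) = sqrt(0.217) = 0.4658
T >= 1 - 0.4658
T >= 0.5342

0.5342


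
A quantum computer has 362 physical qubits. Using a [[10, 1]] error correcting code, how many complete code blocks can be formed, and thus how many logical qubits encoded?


Each code block uses 10 physical qubits for 1 logical qubit(s).
Number of complete blocks = floor(362 / 10) = 36
Logical qubits = 36 * 1
= 36

36


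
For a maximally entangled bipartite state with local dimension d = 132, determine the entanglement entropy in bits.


For a maximally entangled state in d x d:
S = log2(d) = log2(132)
= 7.0444

7.0444


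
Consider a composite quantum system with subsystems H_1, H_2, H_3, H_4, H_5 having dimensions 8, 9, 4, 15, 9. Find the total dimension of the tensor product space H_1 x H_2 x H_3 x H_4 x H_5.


dim(H_1 x H_2 x H_3 x H_4 x H_5) = 8 * 9 * 4 * 15 * 9
= 72 * 4 * 15 * 9
= 288 * 15 * 9
= 4320 * 9
= 38880

38880


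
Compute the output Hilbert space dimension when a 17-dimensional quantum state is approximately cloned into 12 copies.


Output space = H^(tensor 12) where dim(H) = 17
dim = 17^12
= 289 (after 2 factors)
= 4913 (after 3 factors)
= 83521 (after 4 factors)
= 1419857 (after 5 factors)
= 24137569 (after 6 factors)
= 410338673 (after 7 factors)
= 6975757441 (after 8 factors)
= 118587876497 (after 9 factors)
= 2015993900449 (after 10 factors)
= 34271896307633 (after 11 factors)
= 582622237229761 (after 12 factors)
= 582622237229761

582622237229761


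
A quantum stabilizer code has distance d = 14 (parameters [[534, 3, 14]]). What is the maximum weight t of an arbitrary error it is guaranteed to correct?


Code parameters: [[534, 3, 14]], distance d = 14.
Number of correctable errors = floor((d-1)/2)
= floor((14 - 1)/2)
= floor(13/2)
= 6

6


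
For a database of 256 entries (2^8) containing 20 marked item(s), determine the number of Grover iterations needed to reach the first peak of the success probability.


After j Grover iterations the success probability is P(j) = sin^2((2j+1)*theta), where sin(theta) = sqrt(k/N).
N = 2^8 = 256, k = 20
sin(theta) = sqrt(k/N) = 0.2795084972
theta = arcsin(sqrt(k/N)) = 0.2832821653 rad
P(j) reaches its first maximum when (2j+1)*theta is as close as possible to pi/2, i.e. j = round(pi/(4*theta) - 1/2).
pi/(4*theta) - 1/2 = 2.2725
(For comparison, the common estimate pi/4 * sqrt(N/k) = 2.8099; the exact maximiser is used here.)
Optimal iterations = 2

2


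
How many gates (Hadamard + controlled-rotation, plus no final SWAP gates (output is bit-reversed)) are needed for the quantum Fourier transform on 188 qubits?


Hadamard gates: 188
Controlled rotations: n*(n-1)/2 = 188*187/2 = 17578
SWAP gates: 0 (omitted)
Total = 188 + 17578
= 17766

17766


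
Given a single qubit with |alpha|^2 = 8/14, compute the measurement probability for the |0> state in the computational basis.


|alpha|^2 = 8/14 = 0.5714
|beta|^2 = 1 - 8/14 = 6/14 = 0.4286
P(|0>) = |alpha|^2 = 0.5714

0.5714


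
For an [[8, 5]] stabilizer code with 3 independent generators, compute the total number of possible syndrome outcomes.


Each stabilizer generator gives a binary (+1 or -1) measurement outcome.
With 3 independent generators:
Total syndromes = 2^3
= 8

8


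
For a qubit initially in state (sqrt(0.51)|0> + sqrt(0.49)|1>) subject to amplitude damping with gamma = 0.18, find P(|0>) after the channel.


For amplitude damping with parameter gamma on state sqrt(a)|0> + sqrt(b)|1>:
alpha^2 = 0.51, beta^2 = 0.49
P(|0>) = alpha^2 + gamma * beta^2
= 0.51 + 0.18 * 0.49
= 0.51 + 0.0882
= 0.5982

0.5982


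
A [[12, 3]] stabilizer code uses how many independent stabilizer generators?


For an [[n,k]] stabilizer code:
Number of stabilizer generators = n - k
= 12 - 3
= 9

9


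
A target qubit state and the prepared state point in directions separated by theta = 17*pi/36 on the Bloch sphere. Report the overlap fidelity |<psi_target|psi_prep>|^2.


For states separated by angle theta on Bloch sphere:
F = cos^2(theta/2)
theta = 17*pi/36 = 1.4835
theta/2 = 0.7418
cos(theta/2) = 0.7373
F = 0.5436

0.5436


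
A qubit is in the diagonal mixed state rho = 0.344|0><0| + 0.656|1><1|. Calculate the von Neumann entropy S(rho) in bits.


S = -p*log2(p) - (1-p)*log2(1-p)
p = 0.3440, 1-p = 0.6560
= -0.3440 * log2(0.3440) - 0.6560 * log2(0.6560)
= -(-0.5296) - (-0.3990)
= 0.9286

0.9286


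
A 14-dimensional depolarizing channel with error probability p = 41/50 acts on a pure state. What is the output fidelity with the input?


F = (1-p) + p/d
= (1 - 0.8200) + 0.8200/14
= 0.1800 + 0.0586
= 0.2386

0.2386


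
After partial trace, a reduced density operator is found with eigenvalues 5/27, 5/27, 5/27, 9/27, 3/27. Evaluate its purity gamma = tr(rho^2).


tr(rho^2) = sum of eigenvalues squared
= (5/27)^2 + (5/27)^2 + (5/27)^2 + (9/27)^2 + (3/27)^2
= (25 + 25 + 25 + 81 + 9) / 729
= 165/729
= 0.2263

0.2263


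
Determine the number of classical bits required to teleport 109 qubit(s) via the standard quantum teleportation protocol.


Quantum teleportation requires 2 classical bits per qubit teleported.
109 qubit(s) -> 2 * 109 = 218 classical bits

218


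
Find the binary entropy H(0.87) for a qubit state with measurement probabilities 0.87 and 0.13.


S = -p*log2(p) - (1-p)*log2(1-p)
p = 0.8700, 1-p = 0.1300
= -0.8700 * log2(0.8700) - 0.1300 * log2(0.1300)
= -(-0.1748) - (-0.3826)
= 0.5574

0.5574


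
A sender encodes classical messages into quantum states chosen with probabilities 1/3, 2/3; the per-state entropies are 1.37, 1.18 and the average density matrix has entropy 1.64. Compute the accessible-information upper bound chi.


chi = S(rho) - sum_i p_i * S(rho_i)
Weighted entropy = 1/3 * 1.37 + 2/3 * 1.18
= 1.2433
chi = 1.64 - 1.2433
= 0.3967

0.3967


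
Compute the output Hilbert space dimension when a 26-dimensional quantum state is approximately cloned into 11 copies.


Output space = H^(tensor 11) where dim(H) = 26
dim = 26^11
= 676 (after 2 factors)
= 17576 (after 3 factors)
= 456976 (after 4 factors)
= 11881376 (after 5 factors)
= 308915776 (after 6 factors)
= 8031810176 (after 7 factors)
= 208827064576 (after 8 factors)
= 5429503678976 (after 9 factors)
= 141167095653376 (after 10 factors)
= 3670344486987776 (after 11 factors)
= 3670344486987776

3670344486987776


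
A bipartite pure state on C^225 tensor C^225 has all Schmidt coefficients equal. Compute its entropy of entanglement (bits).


For a maximally entangled state in d x d:
S = log2(d) = log2(225)
= 7.8138

7.8138


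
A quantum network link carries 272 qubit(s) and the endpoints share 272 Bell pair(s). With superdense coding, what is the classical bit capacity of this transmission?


Superdense coding allows 2 classical bits per shared entangled pair.
272 pair(s) -> 2 * 272 = 544 classical bits

544


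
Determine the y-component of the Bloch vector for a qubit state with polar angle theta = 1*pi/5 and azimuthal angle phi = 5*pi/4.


theta = 0.6283, phi = 3.9270
r_y = sin(theta)*sin(phi) = 0.5878 * -0.7071
r_y = -0.4156

-0.4156


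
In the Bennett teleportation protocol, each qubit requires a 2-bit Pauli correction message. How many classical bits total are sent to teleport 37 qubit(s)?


Quantum teleportation requires 2 classical bits per qubit teleported.
37 qubit(s) -> 2 * 37 = 74 classical bits

74


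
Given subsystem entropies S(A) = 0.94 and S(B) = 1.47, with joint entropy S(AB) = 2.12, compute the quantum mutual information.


I(A:B) = S(A) + S(B) - S(AB)
= 0.94 + 1.47 - 2.12
= 0.2900

0.2900


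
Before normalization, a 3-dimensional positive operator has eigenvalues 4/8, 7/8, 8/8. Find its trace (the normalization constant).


tr(M) = sum of eigenvalues
= 4/8 + 7/8 + 8/8
= 19/8
= 2.3750

2.3750


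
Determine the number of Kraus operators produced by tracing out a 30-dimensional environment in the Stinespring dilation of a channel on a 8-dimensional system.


Tracing out the environment in an orthonormal basis {|i>_E} gives Kraus operators K_i = <i|_E U |0>_E.
Number of Kraus operators = dim(H_env) = d_env
= 30

30


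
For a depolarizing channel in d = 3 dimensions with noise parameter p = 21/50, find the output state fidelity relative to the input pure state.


F = (1-p) + p/d
= (1 - 0.4200) + 0.4200/3
= 0.5800 + 0.1400
= 0.7200

0.7200


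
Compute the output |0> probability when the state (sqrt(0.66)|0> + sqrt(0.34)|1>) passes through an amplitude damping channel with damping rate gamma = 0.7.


For amplitude damping with parameter gamma on state sqrt(a)|0> + sqrt(b)|1>:
alpha^2 = 0.66, beta^2 = 0.34
P(|0>) = alpha^2 + gamma * beta^2
= 0.66 + 0.7 * 0.34
= 0.66 + 0.2380
= 0.8980

0.8980


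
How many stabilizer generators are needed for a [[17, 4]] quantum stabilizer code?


For an [[n,k]] stabilizer code:
Number of stabilizer generators = n - k
= 17 - 4
= 13

13


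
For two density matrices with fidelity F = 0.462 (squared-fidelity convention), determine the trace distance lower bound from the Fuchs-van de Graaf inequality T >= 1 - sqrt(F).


Fuchs-van de Graaf (squared-fidelity convention): 1 - sqrt(F) <= T <= sqrt(1 - F).
Lower bound: T >= 1 - sqrt(F)
sqrt(F) = sqrt(0.462) = 0.6797
T >= 1 - 0.6797
T >= 0.3203

0.3203


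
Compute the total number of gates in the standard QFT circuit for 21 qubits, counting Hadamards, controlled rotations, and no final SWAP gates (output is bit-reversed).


Hadamard gates: 21
Controlled rotations: n*(n-1)/2 = 21*20/2 = 210
SWAP gates: 0 (omitted)
Total = 21 + 210
= 231

231


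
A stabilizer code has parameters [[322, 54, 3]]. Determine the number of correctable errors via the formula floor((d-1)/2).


Code parameters: [[322, 54, 3]], distance d = 3.
Number of correctable errors = floor((d-1)/2)
= floor((3 - 1)/2)
= floor(2/2)
= 1

1


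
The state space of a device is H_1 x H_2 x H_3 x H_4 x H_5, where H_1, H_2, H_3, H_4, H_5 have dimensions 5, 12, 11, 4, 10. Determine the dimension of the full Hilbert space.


dim(H_1 x H_2 x H_3 x H_4 x H_5) = 5 * 12 * 11 * 4 * 10
= 60 * 11 * 4 * 10
= 660 * 4 * 10
= 2640 * 10
= 26400

26400


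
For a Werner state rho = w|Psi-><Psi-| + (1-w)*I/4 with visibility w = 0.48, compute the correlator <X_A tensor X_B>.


|Psi-> = (|01> - |10>)/sqrt(2)
For the pure Bell state, <X_A X_B> = -1 (Bell-state Pauli correlator).
The maximally-mixed part I/4 has tr(I/4 * P tensor P) = 0 for any traceless Pauli P.
So <X_A X_B>_rho = w * (-1) + (1 - w) * 0
= 0.48 * (-1)
= -0.4800

-0.4800


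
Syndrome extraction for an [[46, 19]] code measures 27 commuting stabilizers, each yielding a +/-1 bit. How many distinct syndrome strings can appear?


Each stabilizer generator gives a binary (+1 or -1) measurement outcome.
With 27 independent generators:
Total syndromes = 2^27
= 134217728

134217728


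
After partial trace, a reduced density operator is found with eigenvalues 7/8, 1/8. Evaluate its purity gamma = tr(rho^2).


tr(rho^2) = sum of eigenvalues squared
= (7/8)^2 + (1/8)^2
= (49 + 1) / 64
= 50/64
= 0.7812

0.7812


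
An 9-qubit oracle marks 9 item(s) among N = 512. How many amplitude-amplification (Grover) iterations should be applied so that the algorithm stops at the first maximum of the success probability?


After j Grover iterations the success probability is P(j) = sin^2((2j+1)*theta), where sin(theta) = sqrt(k/N).
N = 2^9 = 512, k = 9
sin(theta) = sqrt(k/N) = 0.1325825215
theta = arcsin(sqrt(k/N)) = 0.1329740519 rad
P(j) reaches its first maximum when (2j+1)*theta is as close as possible to pi/2, i.e. j = round(pi/(4*theta) - 1/2).
pi/(4*theta) - 1/2 = 5.4064
(For comparison, the common estimate pi/4 * sqrt(N/k) = 5.9238; the exact maximiser is used here.)
Optimal iterations = 5

5


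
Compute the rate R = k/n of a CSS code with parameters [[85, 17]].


Code rate R = k/n
= 17/85
= 0.2000

0.2000


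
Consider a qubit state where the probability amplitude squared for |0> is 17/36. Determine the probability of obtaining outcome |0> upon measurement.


|alpha|^2 = 17/36 = 0.4722
|beta|^2 = 1 - 17/36 = 19/36 = 0.5278
P(|0>) = |alpha|^2 = 0.4722

0.4722


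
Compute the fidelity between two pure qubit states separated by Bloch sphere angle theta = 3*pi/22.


For states separated by angle theta on Bloch sphere:
F = cos^2(theta/2)
theta = 3*pi/22 = 0.4284
theta/2 = 0.2142
cos(theta/2) = 0.9771
F = 0.9548

0.9548


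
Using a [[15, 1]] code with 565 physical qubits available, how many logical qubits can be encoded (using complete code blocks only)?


Each code block uses 15 physical qubits for 1 logical qubit(s).
Number of complete blocks = floor(565 / 15) = 37
Logical qubits = 37 * 1
= 37

37


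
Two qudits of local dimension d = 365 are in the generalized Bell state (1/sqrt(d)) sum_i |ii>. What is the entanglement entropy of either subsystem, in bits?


For a maximally entangled state in d x d:
S = log2(d) = log2(365)
= 8.5118

8.5118


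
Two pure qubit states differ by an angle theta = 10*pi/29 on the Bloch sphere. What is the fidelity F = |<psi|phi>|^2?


For states separated by angle theta on Bloch sphere:
F = cos^2(theta/2)
theta = 10*pi/29 = 1.0833
theta/2 = 0.5417
cos(theta/2) = 0.8569
F = 0.7342

0.7342


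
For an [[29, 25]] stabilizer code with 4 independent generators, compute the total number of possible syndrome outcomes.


Each stabilizer generator gives a binary (+1 or -1) measurement outcome.
With 4 independent generators:
Total syndromes = 2^4
= 16

16


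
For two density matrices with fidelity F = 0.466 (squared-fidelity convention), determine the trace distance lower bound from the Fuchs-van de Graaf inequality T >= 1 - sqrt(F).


Fuchs-van de Graaf (squared-fidelity convention): 1 - sqrt(F) <= T <= sqrt(1 - F).
Lower bound: T >= 1 - sqrt(F)
sqrt(F) = sqrt(0.466) = 0.6826
T >= 1 - 0.6826
T >= 0.3174

0.3174


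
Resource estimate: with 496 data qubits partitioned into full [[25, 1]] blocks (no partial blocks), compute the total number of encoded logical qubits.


Each code block uses 25 physical qubits for 1 logical qubit(s).
Number of complete blocks = floor(496 / 25) = 19
Logical qubits = 19 * 1
= 19

19


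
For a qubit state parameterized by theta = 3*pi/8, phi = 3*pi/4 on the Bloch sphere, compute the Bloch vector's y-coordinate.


theta = 1.1781, phi = 2.3562
r_y = sin(theta)*sin(phi) = 0.9239 * 0.7071
r_y = 0.6533

0.6533


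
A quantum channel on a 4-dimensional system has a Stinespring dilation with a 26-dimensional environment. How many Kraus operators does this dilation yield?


Tracing out the environment in an orthonormal basis {|i>_E} gives Kraus operators K_i = <i|_E U |0>_E.
Number of Kraus operators = dim(H_env) = d_env
= 26

26


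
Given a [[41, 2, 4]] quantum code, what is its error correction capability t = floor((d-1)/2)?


Code parameters: [[41, 2, 4]], distance d = 4.
Number of correctable errors = floor((d-1)/2)
= floor((4 - 1)/2)
= floor(3/2)
= 1

1


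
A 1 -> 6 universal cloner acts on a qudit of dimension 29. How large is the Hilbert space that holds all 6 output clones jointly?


Output space = H^(tensor 6) where dim(H) = 29
dim = 29^6
= 841 (after 2 factors)
= 24389 (after 3 factors)
= 707281 (after 4 factors)
= 20511149 (after 5 factors)
= 594823321 (after 6 factors)
= 594823321

594823321


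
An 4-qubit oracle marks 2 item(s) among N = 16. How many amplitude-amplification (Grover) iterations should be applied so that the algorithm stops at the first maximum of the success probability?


After j Grover iterations the success probability is P(j) = sin^2((2j+1)*theta), where sin(theta) = sqrt(k/N).
N = 2^4 = 16, k = 2
sin(theta) = sqrt(k/N) = 0.3535533906
theta = arcsin(sqrt(k/N)) = 0.3613671239 rad
P(j) reaches its first maximum when (2j+1)*theta is as close as possible to pi/2, i.e. j = round(pi/(4*theta) - 1/2).
pi/(4*theta) - 1/2 = 1.6734
(For comparison, the common estimate pi/4 * sqrt(N/k) = 2.2214; the exact maximiser is used here.)
Optimal iterations = 2

2


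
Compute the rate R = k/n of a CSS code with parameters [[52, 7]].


Code rate R = k/n
= 7/52
= 0.1346

0.1346


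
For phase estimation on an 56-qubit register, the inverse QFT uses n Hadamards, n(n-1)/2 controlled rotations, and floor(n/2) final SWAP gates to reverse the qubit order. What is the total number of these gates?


Hadamard gates: 56
Controlled rotations: n*(n-1)/2 = 56*55/2 = 1540
SWAP gates: floor(n/2) = floor(56/2) = 28
Total = 56 + 1540 + 28
= 1624

1624


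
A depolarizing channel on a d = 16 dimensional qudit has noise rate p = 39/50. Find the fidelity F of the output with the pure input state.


F = (1-p) + p/d
= (1 - 0.7800) + 0.7800/16
= 0.2200 + 0.0488
= 0.2687

0.2687


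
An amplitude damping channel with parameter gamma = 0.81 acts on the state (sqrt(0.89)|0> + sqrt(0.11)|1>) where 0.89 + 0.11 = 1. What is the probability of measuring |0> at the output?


For amplitude damping with parameter gamma on state sqrt(a)|0> + sqrt(b)|1>:
alpha^2 = 0.89, beta^2 = 0.11
P(|0>) = alpha^2 + gamma * beta^2
= 0.89 + 0.81 * 0.11
= 0.89 + 0.0891
= 0.9791

0.9791


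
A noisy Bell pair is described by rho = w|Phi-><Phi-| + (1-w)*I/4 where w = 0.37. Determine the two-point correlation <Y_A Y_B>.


|Phi-> = (|00> - |11>)/sqrt(2)
For the pure Bell state, <Y_A Y_B> = +1 (Bell-state Pauli correlator).
The maximally-mixed part I/4 has tr(I/4 * P tensor P) = 0 for any traceless Pauli P.
So <Y_A Y_B>_rho = w * (+1) + (1 - w) * 0
= 0.37 * (+1)
= 0.3700

0.3700


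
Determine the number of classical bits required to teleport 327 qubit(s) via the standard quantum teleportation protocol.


Quantum teleportation requires 2 classical bits per qubit teleported.
327 qubit(s) -> 2 * 327 = 654 classical bits

654


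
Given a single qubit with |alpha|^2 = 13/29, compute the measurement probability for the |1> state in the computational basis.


|alpha|^2 = 13/29 = 0.4483
|beta|^2 = 1 - 13/29 = 16/29 = 0.5517
P(|1>) = |beta|^2 = 0.5517

0.5517


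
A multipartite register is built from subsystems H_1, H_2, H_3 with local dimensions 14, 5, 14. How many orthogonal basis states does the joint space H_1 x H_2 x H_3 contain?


dim(H_1 x H_2 x H_3) = 14 * 5 * 14
= 70 * 14
= 980

980


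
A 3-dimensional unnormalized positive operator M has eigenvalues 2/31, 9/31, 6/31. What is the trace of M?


tr(M) = sum of eigenvalues
= 2/31 + 9/31 + 6/31
= 17/31
= 0.5484

0.5484


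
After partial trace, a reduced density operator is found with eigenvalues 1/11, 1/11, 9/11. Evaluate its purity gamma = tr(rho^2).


tr(rho^2) = sum of eigenvalues squared
= (1/11)^2 + (1/11)^2 + (9/11)^2
= (1 + 1 + 81) / 121
= 83/121
= 0.6860

0.6860


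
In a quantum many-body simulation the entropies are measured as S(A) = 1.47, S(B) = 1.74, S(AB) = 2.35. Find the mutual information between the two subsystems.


I(A:B) = S(A) + S(B) - S(AB)
= 1.47 + 1.74 - 2.35
= 0.8600

0.8600


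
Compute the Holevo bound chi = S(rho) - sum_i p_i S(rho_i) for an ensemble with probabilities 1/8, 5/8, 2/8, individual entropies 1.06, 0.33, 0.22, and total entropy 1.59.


chi = S(rho) - sum_i p_i * S(rho_i)
Weighted entropy = 1/8 * 1.06 + 5/8 * 0.33 + 2/8 * 0.22
= 0.3938
chi = 1.59 - 0.3938
= 1.1963

1.1963


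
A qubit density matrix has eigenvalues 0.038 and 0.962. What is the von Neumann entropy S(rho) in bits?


S = -p*log2(p) - (1-p)*log2(1-p)
p = 0.0380, 1-p = 0.9620
= -0.0380 * log2(0.0380) - 0.9620 * log2(0.9620)
= -(-0.1793) - (-0.0538)
= 0.2330

0.2330


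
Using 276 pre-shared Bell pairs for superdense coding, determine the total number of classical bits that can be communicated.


Superdense coding allows 2 classical bits per shared entangled pair.
276 pair(s) -> 2 * 276 = 552 classical bits

552


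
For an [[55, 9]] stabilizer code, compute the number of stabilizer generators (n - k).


For an [[n,k]] stabilizer code:
Number of stabilizer generators = n - k
= 55 - 9
= 46

46


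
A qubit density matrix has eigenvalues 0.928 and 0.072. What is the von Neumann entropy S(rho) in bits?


S = -p*log2(p) - (1-p)*log2(1-p)
p = 0.9280, 1-p = 0.0720
= -0.9280 * log2(0.9280) - 0.0720 * log2(0.0720)
= -(-0.1000) - (-0.2733)
= 0.3733

0.3733


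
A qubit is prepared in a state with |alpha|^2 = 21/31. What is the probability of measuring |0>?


|alpha|^2 = 21/31 = 0.6774
|beta|^2 = 1 - 21/31 = 10/31 = 0.3226
P(|0>) = |alpha|^2 = 0.6774

0.6774


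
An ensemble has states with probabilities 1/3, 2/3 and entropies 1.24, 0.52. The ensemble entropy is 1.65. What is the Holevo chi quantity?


chi = S(rho) - sum_i p_i * S(rho_i)
Weighted entropy = 1/3 * 1.24 + 2/3 * 0.52
= 0.7600
chi = 1.65 - 0.7600
= 0.8900

0.8900


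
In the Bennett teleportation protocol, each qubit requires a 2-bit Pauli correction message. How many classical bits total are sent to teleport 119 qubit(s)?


Quantum teleportation requires 2 classical bits per qubit teleported.
119 qubit(s) -> 2 * 119 = 238 classical bits

238


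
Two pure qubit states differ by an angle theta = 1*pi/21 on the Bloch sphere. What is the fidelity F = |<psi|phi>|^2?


For states separated by angle theta on Bloch sphere:
F = cos^2(theta/2)
theta = 1*pi/21 = 0.1496
theta/2 = 0.0748
cos(theta/2) = 0.9972
F = 0.9944

0.9944


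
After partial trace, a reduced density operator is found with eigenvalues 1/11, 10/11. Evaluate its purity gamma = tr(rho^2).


tr(rho^2) = sum of eigenvalues squared
= (1/11)^2 + (10/11)^2
= (1 + 100) / 121
= 101/121
= 0.8347

0.8347


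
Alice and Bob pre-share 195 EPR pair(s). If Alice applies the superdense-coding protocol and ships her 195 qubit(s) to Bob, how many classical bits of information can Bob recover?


Superdense coding allows 2 classical bits per shared entangled pair.
195 pair(s) -> 2 * 195 = 390 classical bits

390


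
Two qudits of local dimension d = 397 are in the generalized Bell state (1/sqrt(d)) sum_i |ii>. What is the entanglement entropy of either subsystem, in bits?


For a maximally entangled state in d x d:
S = log2(d) = log2(397)
= 8.6330

8.6330


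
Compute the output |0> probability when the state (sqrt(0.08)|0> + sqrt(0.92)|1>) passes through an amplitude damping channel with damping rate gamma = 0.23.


For amplitude damping with parameter gamma on state sqrt(a)|0> + sqrt(b)|1>:
alpha^2 = 0.08, beta^2 = 0.92
P(|0>) = alpha^2 + gamma * beta^2
= 0.08 + 0.23 * 0.92
= 0.08 + 0.2116
= 0.2916

0.2916


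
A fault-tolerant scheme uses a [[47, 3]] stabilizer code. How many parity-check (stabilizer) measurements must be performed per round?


For an [[n,k]] stabilizer code:
Number of stabilizer generators = n - k
= 47 - 3
= 44

44


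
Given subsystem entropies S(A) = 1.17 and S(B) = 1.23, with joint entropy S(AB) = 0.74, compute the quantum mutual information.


I(A:B) = S(A) + S(B) - S(AB)
= 1.17 + 1.23 - 0.74
= 1.6600

1.6600


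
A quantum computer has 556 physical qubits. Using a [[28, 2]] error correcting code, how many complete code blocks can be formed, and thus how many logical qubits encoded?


Each code block uses 28 physical qubits for 2 logical qubit(s).
Number of complete blocks = floor(556 / 28) = 19
Logical qubits = 19 * 2
= 38

38


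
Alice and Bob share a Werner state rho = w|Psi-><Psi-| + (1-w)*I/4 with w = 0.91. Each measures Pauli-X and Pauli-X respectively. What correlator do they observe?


|Psi-> = (|01> - |10>)/sqrt(2)
For the pure Bell state, <X_A X_B> = -1 (Bell-state Pauli correlator).
The maximally-mixed part I/4 has tr(I/4 * P tensor P) = 0 for any traceless Pauli P.
So <X_A X_B>_rho = w * (-1) + (1 - w) * 0
= 0.91 * (-1)
= -0.9100

-0.9100


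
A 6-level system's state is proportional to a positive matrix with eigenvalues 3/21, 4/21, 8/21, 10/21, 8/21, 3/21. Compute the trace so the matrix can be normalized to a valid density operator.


tr(M) = sum of eigenvalues
= 3/21 + 4/21 + 8/21 + 10/21 + 8/21 + 3/21
= 36/21
= 1.7143

1.7143


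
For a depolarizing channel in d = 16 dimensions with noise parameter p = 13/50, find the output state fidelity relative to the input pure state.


F = (1-p) + p/d
= (1 - 0.2600) + 0.2600/16
= 0.7400 + 0.0163
= 0.7562

0.7562


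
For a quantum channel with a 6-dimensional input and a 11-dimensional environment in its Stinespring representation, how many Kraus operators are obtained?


Tracing out the environment in an orthonormal basis {|i>_E} gives Kraus operators K_i = <i|_E U |0>_E.
Number of Kraus operators = dim(H_env) = d_env
= 11

11


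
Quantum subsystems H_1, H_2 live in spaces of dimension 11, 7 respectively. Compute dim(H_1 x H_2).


dim(H_1 x H_2) = 11 * 7
= 77

77


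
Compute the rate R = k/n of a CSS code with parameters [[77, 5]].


Code rate R = k/n
= 5/77
= 0.0649

0.0649


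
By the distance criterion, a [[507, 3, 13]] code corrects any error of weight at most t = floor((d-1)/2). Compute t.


Code parameters: [[507, 3, 13]], distance d = 13.
Number of correctable errors = floor((d-1)/2)
= floor((13 - 1)/2)
= floor(12/2)
= 6

6


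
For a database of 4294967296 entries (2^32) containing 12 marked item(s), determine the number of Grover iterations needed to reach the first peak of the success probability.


After j Grover iterations the success probability is P(j) = sin^2((2j+1)*theta), where sin(theta) = sqrt(k/N).
N = 2^32 = 4294967296, k = 12
sin(theta) = sqrt(k/N) = 5.285799584e-05
theta = arcsin(sqrt(k/N)) = 5.285799586e-05 rad
P(j) reaches its first maximum when (2j+1)*theta is as close as possible to pi/2, i.e. j = round(pi/(4*theta) - 1/2).
pi/(4*theta) - 1/2 = 14858.1444
(For comparison, the common estimate pi/4 * sqrt(N/k) = 14858.6444; the exact maximiser is used here.)
Optimal iterations = 14858

14858


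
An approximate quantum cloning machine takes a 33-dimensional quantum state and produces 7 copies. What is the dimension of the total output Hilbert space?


Output space = H^(tensor 7) where dim(H) = 33
dim = 33^7
= 1089 (after 2 factors)
= 35937 (after 3 factors)
= 1185921 (after 4 factors)
= 39135393 (after 5 factors)
= 1291467969 (after 6 factors)
= 42618442977 (after 7 factors)
= 42618442977

42618442977


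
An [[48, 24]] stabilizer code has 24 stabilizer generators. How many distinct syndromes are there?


Each stabilizer generator gives a binary (+1 or -1) measurement outcome.
With 24 independent generators:
Total syndromes = 2^24
= 16777216

16777216


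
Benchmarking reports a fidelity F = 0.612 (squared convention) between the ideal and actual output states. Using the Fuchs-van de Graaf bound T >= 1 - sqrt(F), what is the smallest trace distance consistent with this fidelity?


Fuchs-van de Graaf (squared-fidelity convention): 1 - sqrt(F) <= T <= sqrt(1 - F).
Lower bound: T >= 1 - sqrt(F)
sqrt(F) = sqrt(0.612) = 0.7823
T >= 1 - 0.7823
T >= 0.2177

0.2177


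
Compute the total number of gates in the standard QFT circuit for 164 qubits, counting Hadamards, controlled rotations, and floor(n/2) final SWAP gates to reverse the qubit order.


Hadamard gates: 164
Controlled rotations: n*(n-1)/2 = 164*163/2 = 13366
SWAP gates: floor(n/2) = floor(164/2) = 82
Total = 164 + 13366 + 82
= 13612

13612


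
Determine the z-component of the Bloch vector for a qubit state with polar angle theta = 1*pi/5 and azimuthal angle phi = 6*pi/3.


theta = 0.6283, phi = 6.2832
r_z = cos(theta) = 0.8090

0.8090


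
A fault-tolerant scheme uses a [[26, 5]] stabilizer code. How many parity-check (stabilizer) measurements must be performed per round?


For an [[n,k]] stabilizer code:
Number of stabilizer generators = n - k
= 26 - 5
= 21

21


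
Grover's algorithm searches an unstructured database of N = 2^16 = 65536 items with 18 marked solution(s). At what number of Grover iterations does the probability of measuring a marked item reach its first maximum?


After j Grover iterations the success probability is P(j) = sin^2((2j+1)*theta), where sin(theta) = sqrt(k/N).
N = 2^16 = 65536, k = 18
sin(theta) = sqrt(k/N) = 0.01657281518
theta = arcsin(sqrt(k/N)) = 0.01657357392 rad
P(j) reaches its first maximum when (2j+1)*theta is as close as possible to pi/2, i.e. j = round(pi/(4*theta) - 1/2).
pi/(4*theta) - 1/2 = 46.8886
(For comparison, the common estimate pi/4 * sqrt(N/k) = 47.3908; the exact maximiser is used here.)
Optimal iterations = 47

47


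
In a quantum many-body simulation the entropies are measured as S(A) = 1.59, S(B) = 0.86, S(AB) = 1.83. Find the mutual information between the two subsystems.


I(A:B) = S(A) + S(B) - S(AB)
= 1.59 + 0.86 - 1.83
= 0.6200

0.6200


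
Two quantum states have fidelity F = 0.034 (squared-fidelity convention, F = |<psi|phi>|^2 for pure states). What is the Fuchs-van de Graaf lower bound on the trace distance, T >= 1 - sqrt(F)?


Fuchs-van de Graaf (squared-fidelity convention): 1 - sqrt(F) <= T <= sqrt(1 - F).
Lower bound: T >= 1 - sqrt(F)
sqrt(F) = sqrt(0.034) = 0.1844
T >= 1 - 0.1844
T >= 0.8156

0.8156


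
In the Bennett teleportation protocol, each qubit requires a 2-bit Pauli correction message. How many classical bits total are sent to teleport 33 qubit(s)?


Quantum teleportation requires 2 classical bits per qubit teleported.
33 qubit(s) -> 2 * 33 = 66 classical bits

66


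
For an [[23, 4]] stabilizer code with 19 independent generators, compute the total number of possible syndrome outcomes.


Each stabilizer generator gives a binary (+1 or -1) measurement outcome.
With 19 independent generators:
Total syndromes = 2^19
= 524288

524288


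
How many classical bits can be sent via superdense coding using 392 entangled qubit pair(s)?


Superdense coding allows 2 classical bits per shared entangled pair.
392 pair(s) -> 2 * 392 = 784 classical bits

784


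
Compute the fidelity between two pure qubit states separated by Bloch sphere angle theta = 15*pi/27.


For states separated by angle theta on Bloch sphere:
F = cos^2(theta/2)
theta = 15*pi/27 = 1.7453
theta/2 = 0.8727
cos(theta/2) = 0.6428
F = 0.4132

0.4132


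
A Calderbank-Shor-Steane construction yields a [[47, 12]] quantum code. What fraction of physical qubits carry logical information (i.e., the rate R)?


Code rate R = k/n
= 12/47
= 0.2553

0.2553


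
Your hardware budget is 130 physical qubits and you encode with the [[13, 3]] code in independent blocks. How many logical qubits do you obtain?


Each code block uses 13 physical qubits for 3 logical qubit(s).
Number of complete blocks = floor(130 / 13) = 10
Logical qubits = 10 * 3
= 30

30
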